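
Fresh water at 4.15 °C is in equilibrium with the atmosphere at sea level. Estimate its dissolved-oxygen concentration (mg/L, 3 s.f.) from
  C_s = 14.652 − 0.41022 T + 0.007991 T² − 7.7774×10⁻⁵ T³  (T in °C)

C_s = 14.652 − 0.41022×4.15 + 0.007991×4.15² − 7.7774×10⁻⁵×4.15³ = 13.08 mg/L.

C_s ≈ 13.1 mg/L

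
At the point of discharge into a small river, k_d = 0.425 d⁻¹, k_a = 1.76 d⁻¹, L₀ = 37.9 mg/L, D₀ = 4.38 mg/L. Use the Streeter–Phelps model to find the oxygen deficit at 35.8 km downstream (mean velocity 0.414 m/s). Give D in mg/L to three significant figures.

Travel time t = x/v = 35.8 km / (0.414 m/s) = 35800 m / 0.414 m/s = 86470 s = 1.001 d.
k_d L₀/(k_a−k_d) = 0.425×37.9/(1.76−0.425) = 16.11/1.335 = 12.07 mg/L.
e^(−k_d t) = e^(−0.425×1.001) = 0.6535; e^(−k_a t) = e^(−1.76×1.001) = 0.1718.
D = 12.07 × (0.6535 − 0.1718) + 4.38 × 0.1718 = 5.813 + 0.7524 = 6.565 mg/L.

D ≈ 6.56 mg/L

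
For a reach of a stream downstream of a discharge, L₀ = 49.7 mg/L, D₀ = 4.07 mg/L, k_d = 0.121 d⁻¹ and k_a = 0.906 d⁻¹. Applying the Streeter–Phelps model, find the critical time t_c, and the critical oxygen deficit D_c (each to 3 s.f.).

t_c ≈ 1.60 d; D_c ≈ 5.47 mg/L

With k_a/k_d = 7.488 and 1 − D₀(k_a−k_d)/(k_d L₀) = 0.4687,
t_c = ln(7.488 × 0.4687) / (0.906 − 0.121) = ln(3.510) / 0.7850 = 1.256/0.7850 = 1.599 d.
D_c = (k_d/k_a) L₀ e^(−k_d t_c) = (0.121/0.906) × 49.7 × e^(−0.121×1.599) = 0.1336 × 49.7 × 0.8241 = 5.470 mg/L.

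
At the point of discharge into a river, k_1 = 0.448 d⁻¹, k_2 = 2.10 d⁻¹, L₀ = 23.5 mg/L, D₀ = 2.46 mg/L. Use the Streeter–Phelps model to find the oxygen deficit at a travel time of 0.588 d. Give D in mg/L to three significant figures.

k_1 L₀/(k_2−k_1) = 0.448×23.5/(2.10−0.448) = 10.53/1.652 = 6.373 mg/L.
e^(−k_1 t) = e^(−0.448×0.5880) = 0.7684; e^(−k_2 t) = e^(−2.10×0.5880) = 0.2909.
D = 6.373 × (0.7684 − 0.2909) + 2.46 × 0.2909 = 3.043 + 0.7156 = 3.759 mg/L.

D ≈ 3.76 mg/L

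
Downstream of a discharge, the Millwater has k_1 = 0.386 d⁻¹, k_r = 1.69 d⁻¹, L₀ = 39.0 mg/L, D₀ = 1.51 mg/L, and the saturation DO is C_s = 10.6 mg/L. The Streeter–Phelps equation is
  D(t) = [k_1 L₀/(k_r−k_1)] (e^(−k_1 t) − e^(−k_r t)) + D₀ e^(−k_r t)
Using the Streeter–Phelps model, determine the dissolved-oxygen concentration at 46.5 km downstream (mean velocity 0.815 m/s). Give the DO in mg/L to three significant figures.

Travel time t = x/v = 46.5 km / (0.815 m/s) = 46500 m / 0.815 m/s = 57060 s = 0.6604 d.
k_1 L₀/(k_r−k_1) = 0.386×39.0/(1.69−0.386) = 15.05/1.304 = 11.54 mg/L.
e^(−k_1 t) = e^(−0.386×0.6604) = 0.7750; e^(−k_r t) = e^(−1.69×0.6604) = 0.3276.
D = 11.54 × (0.7750 − 0.3276) + 1.51 × 0.3276 = 5.165 + 0.4947 = 5.660 mg/L.
DO = C_s − D = 10.6 − 5.660 = 4.940 mg/L.

DO ≈ 4.94 mg/L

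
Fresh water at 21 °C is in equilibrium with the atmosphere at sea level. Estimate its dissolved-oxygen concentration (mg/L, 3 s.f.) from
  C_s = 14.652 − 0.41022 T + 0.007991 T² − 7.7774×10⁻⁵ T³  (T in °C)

C_s ≈ 8.84 mg/L

C_s = 14.652 − 0.41022×21 + 0.007991×21² − 7.7774×10⁻⁵×21³ = 8.841 mg/L.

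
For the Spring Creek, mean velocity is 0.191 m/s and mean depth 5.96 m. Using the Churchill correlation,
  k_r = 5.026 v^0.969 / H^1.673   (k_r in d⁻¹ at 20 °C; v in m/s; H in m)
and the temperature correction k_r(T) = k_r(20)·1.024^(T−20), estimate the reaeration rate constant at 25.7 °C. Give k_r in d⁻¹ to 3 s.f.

k_r(20) = 5.026 × 0.191^0.969 / 5.96^1.673 = 5.026 × 0.2011 / 19.81 = 0.05100 d⁻¹.
k_r(25.7) = 0.05100 × 1.024^(25.7−20) = 0.05100 × 1.145 = 0.05838 d⁻¹.

k_r ≈ 0.0584 d⁻¹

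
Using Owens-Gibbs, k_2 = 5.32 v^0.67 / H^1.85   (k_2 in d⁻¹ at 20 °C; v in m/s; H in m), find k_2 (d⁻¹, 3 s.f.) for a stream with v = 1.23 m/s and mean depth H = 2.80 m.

k_2 = 5.32 × 1.23^0.67 / 2.80^1.85 = 5.32 × 1.149 / 6.718 = 0.9097 d⁻¹.

k_2 ≈ 0.910 d⁻¹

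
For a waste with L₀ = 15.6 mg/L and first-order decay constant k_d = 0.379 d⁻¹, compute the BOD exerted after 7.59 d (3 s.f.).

y ≈ 14.7 mg/L

y_t = L₀(1 − e^(−k_d t)) = 15.6 × (1 − e^(−0.379×7.59))
= 15.6 × (1 − 0.05633) = 15.6 × 0.9437 = 14.72 mg/L.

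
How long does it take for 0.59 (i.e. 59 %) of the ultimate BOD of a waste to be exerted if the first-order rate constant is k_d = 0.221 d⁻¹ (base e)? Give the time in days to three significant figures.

t ≈ 4.03 d

y/L₀ = 1 − e^(−k_d t) = 0.59 ⇒ e^(−k_d t) = 0.410
t = −ln(0.410) / 0.221 = 0.8916 / 0.221 = 4.034 d.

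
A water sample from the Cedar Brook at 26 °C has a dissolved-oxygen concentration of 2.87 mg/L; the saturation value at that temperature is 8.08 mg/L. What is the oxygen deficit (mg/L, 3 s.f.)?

D ≈ 5.21 mg/L

D = C_s − C = 8.08 − 2.87 = 5.21 mg/L.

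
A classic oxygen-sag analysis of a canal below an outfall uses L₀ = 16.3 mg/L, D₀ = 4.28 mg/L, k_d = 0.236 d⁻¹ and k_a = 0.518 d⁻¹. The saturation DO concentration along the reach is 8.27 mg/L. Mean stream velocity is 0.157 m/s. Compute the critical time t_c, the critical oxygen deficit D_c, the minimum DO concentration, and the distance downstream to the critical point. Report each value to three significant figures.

t_c ≈ 1.45 d; D_c ≈ 5.27 mg/L; min DO ≈ 3.00 mg/L; x_c ≈ 19.7 km

With k_a/k_d = 2.195 and 1 − D₀(k_a−k_d)/(k_d L₀) = 0.6862,
t_c = ln(2.195 × 0.6862) / (0.518 − 0.236) = ln(1.506) / 0.2820 = 0.4096/0.2820 = 1.453 d.
L(t_c) = L₀ e^(−k_d t_c) = 16.3 × 0.7098 = 11.57 mg/L, and at the critical point k_a D_c = k_d L, so D_c = (0.236/0.518) × 11.57 = 5.271 mg/L.
Minimum DO = C_s − D_c = 8.27 − 5.271 = 2.999 mg/L.
x_c = v t_c = 0.157 m/s × 1.453 d × 86400 s/d = 19700 m ≈ 19.7 km.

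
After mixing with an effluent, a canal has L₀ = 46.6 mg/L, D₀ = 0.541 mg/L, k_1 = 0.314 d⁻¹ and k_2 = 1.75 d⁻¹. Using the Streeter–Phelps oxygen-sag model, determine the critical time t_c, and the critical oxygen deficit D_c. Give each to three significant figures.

t_c ≈ 1.16 d; D_c ≈ 5.81 mg/L

t_c = [1/(k_2−k_1)] ln[(k_2/k_1)(1 − D₀(k_2−k_1)/(k_1 L₀))]
= [1/(1.75−0.314)] ln[(1.75/0.314)(1 − 0.541×1.436/(0.314×46.6))]
= (1/1.436) ln[5.573 × 0.9469] = 0.6964 × ln(5.277) = 0.6964 × 1.663 = 1.158 d.
D_c = (k_1/k_2) L₀ e^(−k_1 t_c) = (0.314/1.75) × 46.6 × e^(−0.314×1.158) = 0.1794 × 46.6 × 0.6951 = 5.812 mg/L.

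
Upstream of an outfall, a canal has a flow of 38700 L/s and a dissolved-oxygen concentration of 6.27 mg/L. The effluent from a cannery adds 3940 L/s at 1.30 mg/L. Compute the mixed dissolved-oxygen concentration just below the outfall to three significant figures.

5.81 mg/L

Flow-weighted mixing: C = (Q_r C_r + Q_w C_w)/(Q_r + Q_w)
= (38700×6.27 + 3940×1.30)/(38700 + 3940) = 247800/42640 = 5.811 mg/L.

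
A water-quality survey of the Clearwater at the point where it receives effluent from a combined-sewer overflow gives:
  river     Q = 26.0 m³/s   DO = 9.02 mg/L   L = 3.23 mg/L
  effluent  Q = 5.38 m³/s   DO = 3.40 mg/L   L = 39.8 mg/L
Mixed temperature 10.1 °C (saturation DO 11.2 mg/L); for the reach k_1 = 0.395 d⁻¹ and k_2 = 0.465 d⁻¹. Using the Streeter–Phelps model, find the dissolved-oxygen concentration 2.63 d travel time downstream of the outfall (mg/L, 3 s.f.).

Mixed DO = (26.0×9.02 + 5.38×3.40)/(26.0+5.38) = 252.8/31.38 = 8.056 mg/L.
Mixed L₀ = (26.0×3.23 + 5.38×39.8)/(31.38) = 298.1/31.38 = 9.500 mg/L.
Initial deficit D₀ = C_s − DO₀ = 11.2 − 8.056 = 3.144 mg/L.
D(2.63) = [0.395×9.500/(0.465−0.395)](e^(−0.395×2.63) − e^(−0.465×2.63)) + 3.144 e^(−0.465×2.63)
= 53.61 × (0.3539 − 0.2944) + 3.144 × 0.2944 = 4.115 mg/L.
DO = 11.2 − 4.115 = 7.085 mg/L.

DO ≈ 7.09 mg/L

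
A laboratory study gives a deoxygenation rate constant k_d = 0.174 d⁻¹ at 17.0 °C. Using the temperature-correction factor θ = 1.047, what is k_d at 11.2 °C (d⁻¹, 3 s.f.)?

k_d ≈ 0.133 d⁻¹

k_d(T₂) = k_d(T₁) · θ^(T₂−T₁) = 0.174 × 1.047^(11.2−17.0)
= 0.174 × 1.047^-5.80 = 0.174 × 0.7661 = 0.1333 d⁻¹.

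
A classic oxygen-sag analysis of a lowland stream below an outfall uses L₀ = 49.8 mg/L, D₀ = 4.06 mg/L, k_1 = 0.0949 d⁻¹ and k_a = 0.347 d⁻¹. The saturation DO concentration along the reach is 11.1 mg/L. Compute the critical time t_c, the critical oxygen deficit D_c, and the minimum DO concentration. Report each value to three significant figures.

t_c ≈ 4.17 d; D_c ≈ 9.16 mg/L; min DO ≈ 1.94 mg/L

t_c = [1/(k_a−k_1)] ln[(k_a/k_1)(1 − D₀(k_a−k_1)/(k_1 L₀))]
= [1/(0.347−0.0949)] ln[(0.347/0.0949)(1 − 4.06×0.2521/(0.0949×49.8))]
= (1/0.2521) ln[3.656 × 0.7834] = 3.967 × ln(2.865) = 3.967 × 1.052 = 4.175 d.
D_c = (k_1/k_a) L₀ e^(−k_1 t_c) = (0.0949/0.347) × 49.8 × e^(−0.0949×4.175) = 0.2735 × 49.8 × 0.6729 = 9.165 mg/L.
Minimum DO = C_s − D_c = 11.1 − 9.165 = 1.935 mg/L.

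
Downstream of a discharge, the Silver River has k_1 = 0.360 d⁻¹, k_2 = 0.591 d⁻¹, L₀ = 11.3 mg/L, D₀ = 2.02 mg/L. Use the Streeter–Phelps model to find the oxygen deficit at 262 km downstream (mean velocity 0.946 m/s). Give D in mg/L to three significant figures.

D ≈ 3.21 mg/L

Travel time t = x/v = 262 km / (0.946 m/s) = 262000 m / 0.946 m/s = 277000 s = 3.206 d.
k_1 L₀/(k_2−k_1) = 0.360×11.3/(0.591−0.360) = 4.068/0.2310 = 17.61 mg/L.
e^(−k_1 t) = e^(−0.360×3.206) = 0.3154; e^(−k_2 t) = e^(−0.591×3.206) = 0.1504.
D = 17.61 × (0.3154 − 0.1504) + 2.02 × 0.1504 = 2.905 + 0.3038 = 3.209 mg/L.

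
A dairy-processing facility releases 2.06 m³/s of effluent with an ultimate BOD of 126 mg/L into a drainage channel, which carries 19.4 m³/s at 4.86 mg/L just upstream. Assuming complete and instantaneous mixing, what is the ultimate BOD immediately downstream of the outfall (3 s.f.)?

16.5 mg/L

Flow-weighted mixing: C = (Q_r C_r + Q_w C_w)/(Q_r + Q_w)
= (19.4×4.86 + 2.06×126)/(19.4 + 2.06) = 353.8/21.46 = 16.49 mg/L.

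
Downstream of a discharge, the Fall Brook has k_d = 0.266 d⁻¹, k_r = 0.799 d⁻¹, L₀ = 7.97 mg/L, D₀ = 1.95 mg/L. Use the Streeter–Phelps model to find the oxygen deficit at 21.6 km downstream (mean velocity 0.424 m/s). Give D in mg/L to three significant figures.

D ≈ 2.13 mg/L

Travel time t = x/v = 21.6 km / (0.424 m/s) = 21600 m / 0.424 m/s = 50940 s = 0.5896 d.
k_d L₀/(k_r−k_d) = 0.266×7.97/(0.799−0.266) = 2.120/0.5330 = 3.978 mg/L.
e^(−k_d t) = e^(−0.266×0.5896) = 0.8548; e^(−k_r t) = e^(−0.799×0.5896) = 0.6243.
D = 3.978 × (0.8548 − 0.6243) + 1.95 × 0.6243 = 0.9169 + 1.217 = 2.134 mg/L.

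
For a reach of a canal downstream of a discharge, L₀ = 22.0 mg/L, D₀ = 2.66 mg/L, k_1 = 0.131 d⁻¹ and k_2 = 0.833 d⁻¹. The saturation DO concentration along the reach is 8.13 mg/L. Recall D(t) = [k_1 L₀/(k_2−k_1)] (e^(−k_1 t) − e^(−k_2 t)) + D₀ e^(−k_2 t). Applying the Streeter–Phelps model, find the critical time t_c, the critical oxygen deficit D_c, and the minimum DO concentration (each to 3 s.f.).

At the critical point dD/dt = 0, so k_1 L₀ e^(−k_1 t) = k_2 D. Substituting D(t) from the Streeter–Phelps equation and solving for t gives
t_c = ln[(k_2/k_1)(1 − D₀(k_2−k_1)/(k_1 L₀))] / (k_2−k_1).
Here k_2−k_1 = 0.7020 d⁻¹ and 1 − D₀(k_2−k_1)/(k_1 L₀) = 1 − 2.66×0.7020/(0.131×22.0) = 0.3521, so
t_c = ln(6.359 × 0.3521) / 0.7020 = 0.8059 / 0.7020 = 1.148 d.
D_c = (k_1/k_2) L₀ e^(−k_1 t_c) = (0.131/0.833) × 22.0 × e^(−0.131×1.148) = 0.1573 × 22.0 × 0.8604 = 2.977 mg/L.
Minimum DO = C_s − D_c = 8.13 − 2.977 = 5.153 mg/L.

t_c ≈ 1.15 d; D_c ≈ 2.98 mg/L; min DO ≈ 5.15 mg/L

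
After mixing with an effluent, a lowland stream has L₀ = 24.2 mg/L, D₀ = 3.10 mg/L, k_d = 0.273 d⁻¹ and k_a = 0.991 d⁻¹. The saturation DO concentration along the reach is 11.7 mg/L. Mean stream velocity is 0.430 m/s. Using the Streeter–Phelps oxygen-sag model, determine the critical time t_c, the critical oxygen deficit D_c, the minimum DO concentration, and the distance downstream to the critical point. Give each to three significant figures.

t_c ≈ 1.22 d; D_c ≈ 4.77 mg/L; min DO ≈ 6.93 mg/L; x_c ≈ 45.5 km

With k_a/k_d = 3.630 and 1 − D₀(k_a−k_d)/(k_d L₀) = 0.6631,
t_c = ln(3.630 × 0.6631) / (0.991 − 0.273) = ln(2.407) / 0.7180 = 0.8784/0.7180 = 1.223 d.
L(t_c) = L₀ e^(−k_d t_c) = 24.2 × 0.7161 = 17.33 mg/L, and at the critical point k_a D_c = k_d L, so D_c = (0.273/0.991) × 17.33 = 4.774 mg/L.
Minimum DO = C_s − D_c = 11.7 − 4.774 = 6.926 mg/L.
x_c = v t_c = 0.430 m/s × 1.223 d × 86400 s/d = 45450 m ≈ 45.5 km.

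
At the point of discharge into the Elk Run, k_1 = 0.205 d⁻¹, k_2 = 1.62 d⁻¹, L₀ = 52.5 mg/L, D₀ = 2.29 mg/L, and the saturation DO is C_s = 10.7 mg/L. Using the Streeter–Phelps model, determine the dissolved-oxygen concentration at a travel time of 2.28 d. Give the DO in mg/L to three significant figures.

k_1 L₀/(k_2−k_1) = 0.205×52.5/(1.62−0.205) = 10.76/1.415 = 7.606 mg/L.
e^(−k_1 t) = e^(−0.205×2.280) = 0.6266; e^(−k_2 t) = e^(−1.62×2.280) = 0.02488.
D = 7.606 × (0.6266 − 0.02488) + 2.29 × 0.02488 = 4.577 + 0.05698 = 4.634 mg/L.
DO = C_s − D = 10.7 − 4.634 = 6.066 mg/L.

DO ≈ 6.07 mg/L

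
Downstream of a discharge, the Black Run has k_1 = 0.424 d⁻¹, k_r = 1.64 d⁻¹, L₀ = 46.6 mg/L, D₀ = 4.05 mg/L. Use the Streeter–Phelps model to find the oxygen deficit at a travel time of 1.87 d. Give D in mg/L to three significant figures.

k_1 L₀/(k_r−k_1) = 0.424×46.6/(1.64−0.424) = 19.76/1.216 = 16.25 mg/L.
e^(−k_1 t) = e^(−0.424×1.870) = 0.4525; e^(−k_r t) = e^(−1.64×1.870) = 0.04657.
D = 16.25 × (0.4525 − 0.04657) + 4.05 × 0.04657 = 6.596 + 0.1886 = 6.785 mg/L.

D ≈ 6.79 mg/L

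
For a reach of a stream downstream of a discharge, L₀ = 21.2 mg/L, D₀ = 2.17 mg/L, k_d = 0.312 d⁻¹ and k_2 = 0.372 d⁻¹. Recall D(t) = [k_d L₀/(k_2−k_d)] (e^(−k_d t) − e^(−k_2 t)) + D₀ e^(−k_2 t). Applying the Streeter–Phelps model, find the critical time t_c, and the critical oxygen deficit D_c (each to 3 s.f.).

At the critical point dD/dt = 0, so k_d L₀ e^(−k_d t) = k_2 D. Substituting D(t) from the Streeter–Phelps equation and solving for t gives
t_c = ln[(k_2/k_d)(1 − D₀(k_2−k_d)/(k_d L₀))] / (k_2−k_d).
Here k_2−k_d = 0.06000 d⁻¹ and 1 − D₀(k_2−k_d)/(k_d L₀) = 1 − 2.17×0.06000/(0.312×21.2) = 0.9803, so
t_c = ln(1.192 × 0.9803) / 0.06000 = 0.1560 / 0.06000 = 2.600 d.
D_c = (k_d/k_2) L₀ e^(−k_d t_c) = (0.312/0.372) × 21.2 × e^(−0.312×2.600) = 0.8387 × 21.2 × 0.4443 = 7.900 mg/L.

t_c ≈ 2.60 d; D_c ≈ 7.90 mg/L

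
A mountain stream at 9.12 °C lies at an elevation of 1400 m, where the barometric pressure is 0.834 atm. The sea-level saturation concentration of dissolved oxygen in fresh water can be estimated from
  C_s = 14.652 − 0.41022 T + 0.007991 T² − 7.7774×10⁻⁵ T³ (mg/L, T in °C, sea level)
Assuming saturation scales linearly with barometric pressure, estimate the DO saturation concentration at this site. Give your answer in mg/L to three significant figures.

C_s ≈ 9.60 mg/L

At sea level: C_s = 14.652 − 0.41022×9.12 + 0.007991×9.12² − 7.7774×10⁻⁵×9.12³ = 11.52 mg/L.
Pressure correction: C_s' = 11.52 × 0.834 = 9.605 mg/L.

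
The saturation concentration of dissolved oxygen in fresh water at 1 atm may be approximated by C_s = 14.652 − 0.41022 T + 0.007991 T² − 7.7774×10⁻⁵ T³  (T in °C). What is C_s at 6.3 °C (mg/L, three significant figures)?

C_s = 14.652 − 0.41022×6.3 + 0.007991×6.3² − 7.7774×10⁻⁵×6.3³ = 12.37 mg/L.

C_s ≈ 12.4 mg/L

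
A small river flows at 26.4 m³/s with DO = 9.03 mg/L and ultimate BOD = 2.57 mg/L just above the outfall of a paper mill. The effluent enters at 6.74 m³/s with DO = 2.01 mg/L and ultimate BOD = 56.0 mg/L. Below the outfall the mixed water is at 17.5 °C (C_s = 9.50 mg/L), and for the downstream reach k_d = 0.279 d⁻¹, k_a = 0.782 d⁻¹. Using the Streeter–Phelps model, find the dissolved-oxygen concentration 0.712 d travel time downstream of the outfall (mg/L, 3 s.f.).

DO ≈ 6.57 mg/L

Mixed DO = (26.4×9.03 + 6.74×2.01)/(26.4+6.74) = 251.9/33.14 = 7.602 mg/L.
Mixed L₀ = (26.4×2.57 + 6.74×56.0)/(33.14) = 445.3/33.14 = 13.44 mg/L.
Initial deficit D₀ = C_s − DO₀ = 9.50 − 7.602 = 1.898 mg/L.
D(0.712) = [0.279×13.44/(0.782−0.279)](e^(−0.279×0.712) − e^(−0.782×0.712)) + 1.898 e^(−0.782×0.712)
= 7.453 × (0.8198 − 0.5730) + 1.898 × 0.5730 = 2.927 mg/L.
DO = 9.50 − 2.927 = 6.573 mg/L.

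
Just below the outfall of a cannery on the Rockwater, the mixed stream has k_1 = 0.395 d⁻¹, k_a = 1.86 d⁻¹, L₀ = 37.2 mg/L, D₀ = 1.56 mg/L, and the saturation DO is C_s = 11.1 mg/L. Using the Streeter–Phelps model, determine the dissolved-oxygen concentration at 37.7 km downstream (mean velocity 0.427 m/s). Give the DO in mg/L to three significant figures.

Travel time t = x/v = 37.7 km / (0.427 m/s) = 37700 m / 0.427 m/s = 88290 s = 1.022 d.
k_1 L₀/(k_a−k_1) = 0.395×37.2/(1.86−0.395) = 14.69/1.465 = 10.03 mg/L.
e^(−k_1 t) = e^(−0.395×1.022) = 0.6679; e^(−k_a t) = e^(−1.86×1.022) = 0.1495.
D = 10.03 × (0.6679 − 0.1495) + 1.56 × 0.1495 = 5.200 + 0.2332 = 5.433 mg/L.
DO = C_s − D = 11.1 − 5.433 = 5.667 mg/L.

DO ≈ 5.67 mg/L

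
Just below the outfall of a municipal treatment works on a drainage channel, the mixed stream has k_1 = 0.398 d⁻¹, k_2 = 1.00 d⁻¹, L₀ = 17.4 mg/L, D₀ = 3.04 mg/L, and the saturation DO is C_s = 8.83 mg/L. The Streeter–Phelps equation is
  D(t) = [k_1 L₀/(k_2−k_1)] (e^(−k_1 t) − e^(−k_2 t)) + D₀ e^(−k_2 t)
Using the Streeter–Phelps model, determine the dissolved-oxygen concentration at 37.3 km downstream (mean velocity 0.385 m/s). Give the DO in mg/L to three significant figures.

Travel time t = x/v = 37.3 km / (0.385 m/s) = 37300 m / 0.385 m/s = 96880 s = 1.121 d.
k_1 L₀/(k_2−k_1) = 0.398×17.4/(1.00−0.398) = 6.925/0.6020 = 11.50 mg/L.
e^(−k_1 t) = e^(−0.398×1.121) = 0.6400; e^(−k_2 t) = e^(−1.00×1.121) = 0.3258.
D = 11.50 × (0.6400 − 0.3258) + 3.04 × 0.3258 = 3.614 + 0.9906 = 4.604 mg/L.
DO = C_s − D = 8.83 − 4.604 = 4.226 mg/L.

DO ≈ 4.23 mg/L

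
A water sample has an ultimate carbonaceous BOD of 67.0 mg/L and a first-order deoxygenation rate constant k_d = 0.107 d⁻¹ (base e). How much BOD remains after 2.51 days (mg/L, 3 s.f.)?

L ≈ 51.2 mg/L

L_t = L₀ e^(−k_d t) = 67.0 × e^(−0.107×2.51) = 67.0 × 0.7645 = 51.22 mg/L.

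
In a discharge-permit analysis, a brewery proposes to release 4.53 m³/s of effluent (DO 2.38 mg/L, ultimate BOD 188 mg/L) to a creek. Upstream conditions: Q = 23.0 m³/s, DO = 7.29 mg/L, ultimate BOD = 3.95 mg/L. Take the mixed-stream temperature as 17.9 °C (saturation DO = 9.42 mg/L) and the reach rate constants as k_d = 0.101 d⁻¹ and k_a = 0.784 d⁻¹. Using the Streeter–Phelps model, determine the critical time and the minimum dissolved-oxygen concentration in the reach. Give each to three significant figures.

Mixed DO = (23.0×7.29 + 4.53×2.38)/(23.0+4.53) = 178.5/27.53 = 6.482 mg/L.
Mixed L₀ = (23.0×3.95 + 4.53×188)/(27.53) = 942.5/27.53 = 34.24 mg/L.
Initial deficit D₀ = C_s − DO₀ = 9.42 − 6.482 = 2.938 mg/L.
t_c = (1/0.6830) ln[(0.784/0.101)(1 − 2.938×0.6830/(0.101×34.24))] = 1.464 × ln(3.258) = 1.729 d.
D_c = (0.101/0.784) × 34.24 × e^(−0.101×1.729) = 0.1288 × 34.24 × 0.8398 = 3.704 mg/L.
Minimum DO = 9.42 − 3.704 = 5.716 mg/L.

t_c ≈ 1.73 d; minimum DO ≈ 5.72 mg/L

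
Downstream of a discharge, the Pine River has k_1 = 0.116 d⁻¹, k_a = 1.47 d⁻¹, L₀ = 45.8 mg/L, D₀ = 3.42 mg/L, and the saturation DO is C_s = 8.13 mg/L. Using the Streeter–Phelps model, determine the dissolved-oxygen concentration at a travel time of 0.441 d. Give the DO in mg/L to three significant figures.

k_1 L₀/(k_a−k_1) = 0.116×45.8/(1.47−0.116) = 5.313/1.354 = 3.924 mg/L.
e^(−k_1 t) = e^(−0.116×0.4410) = 0.9501; e^(−k_a t) = e^(−1.47×0.4410) = 0.5229.
D = 3.924 × (0.9501 − 0.5229) + 3.42 × 0.5229 = 1.676 + 1.788 = 3.465 mg/L.
DO = C_s − D = 8.13 − 3.465 = 4.665 mg/L.

DO ≈ 4.67 mg/L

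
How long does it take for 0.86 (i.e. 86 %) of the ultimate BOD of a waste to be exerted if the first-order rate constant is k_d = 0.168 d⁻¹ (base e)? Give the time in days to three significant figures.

y/L₀ = 1 − e^(−k_d t) = 0.86 ⇒ e^(−k_d t) = 0.140
t = −ln(0.140) / 0.168 = 1.966 / 0.168 = 11.70 d.

t ≈ 11.7 d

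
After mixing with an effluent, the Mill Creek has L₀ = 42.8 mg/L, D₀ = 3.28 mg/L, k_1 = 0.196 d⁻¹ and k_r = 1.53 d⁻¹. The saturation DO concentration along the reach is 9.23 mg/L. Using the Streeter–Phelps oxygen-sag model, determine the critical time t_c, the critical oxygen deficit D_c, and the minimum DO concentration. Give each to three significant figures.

With k_r/k_1 = 7.806 and 1 − D₀(k_r−k_1)/(k_1 L₀) = 0.4784,
t_c = ln(7.806 × 0.4784) / (1.53 − 0.196) = ln(3.735) / 1.334 = 1.318/1.334 = 0.9877 d.
D_c = (k_1/k_r) L₀ e^(−k_1 t_c) = (0.196/1.53) × 42.8 × e^(−0.196×0.9877) = 0.1281 × 42.8 × 0.8240 = 4.518 mg/L.
Minimum DO = C_s − D_c = 9.23 − 4.518 = 4.712 mg/L.

t_c ≈ 0.988 d; D_c ≈ 4.52 mg/L; min DO ≈ 4.71 mg/L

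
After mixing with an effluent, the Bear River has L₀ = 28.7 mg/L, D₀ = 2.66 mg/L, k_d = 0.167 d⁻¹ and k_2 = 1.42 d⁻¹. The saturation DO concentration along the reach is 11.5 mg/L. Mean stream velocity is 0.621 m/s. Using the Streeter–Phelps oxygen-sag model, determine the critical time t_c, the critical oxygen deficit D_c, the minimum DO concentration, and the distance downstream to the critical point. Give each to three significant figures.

t_c = [1/(k_2−k_d)] ln[(k_2/k_d)(1 − D₀(k_2−k_d)/(k_d L₀))]
= [1/(1.42−0.167)] ln[(1.42/0.167)(1 − 2.66×1.253/(0.167×28.7))]
= (1/1.253) ln[8.503 × 0.3046] = 0.7981 × ln(2.590) = 0.7981 × 0.9517 = 0.7595 d.
L(t_c) = L₀ e^(−k_d t_c) = 28.7 × 0.8809 = 25.28 mg/L, and at the critical point k_2 D_c = k_d L, so D_c = (0.167/1.42) × 25.28 = 2.973 mg/L.
Minimum DO = C_s − D_c = 11.5 − 2.973 = 8.527 mg/L.
x_c = v t_c = 0.621 m/s × 0.7595 d × 86400 s/d = 40750 m ≈ 40.8 km.

t_c ≈ 0.760 d; D_c ≈ 2.97 mg/L; min DO ≈ 8.53 mg/L; x_c ≈ 40.8 km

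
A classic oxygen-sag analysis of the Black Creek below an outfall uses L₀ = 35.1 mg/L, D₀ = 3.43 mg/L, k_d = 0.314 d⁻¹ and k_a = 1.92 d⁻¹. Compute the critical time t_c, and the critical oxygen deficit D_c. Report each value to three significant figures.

t_c ≈ 0.696 d; D_c ≈ 4.61 mg/L

With k_a/k_d = 6.115 and 1 − D₀(k_a−k_d)/(k_d L₀) = 0.5002,
t_c = ln(6.115 × 0.5002) / (1.92 − 0.314) = ln(3.059) / 1.606 = 1.118/1.606 = 0.6961 d.
L(t_c) = L₀ e^(−k_d t_c) = 35.1 × 0.8037 = 28.21 mg/L, and at the critical point k_a D_c = k_d L, so D_c = (0.314/1.92) × 28.21 = 4.613 mg/L.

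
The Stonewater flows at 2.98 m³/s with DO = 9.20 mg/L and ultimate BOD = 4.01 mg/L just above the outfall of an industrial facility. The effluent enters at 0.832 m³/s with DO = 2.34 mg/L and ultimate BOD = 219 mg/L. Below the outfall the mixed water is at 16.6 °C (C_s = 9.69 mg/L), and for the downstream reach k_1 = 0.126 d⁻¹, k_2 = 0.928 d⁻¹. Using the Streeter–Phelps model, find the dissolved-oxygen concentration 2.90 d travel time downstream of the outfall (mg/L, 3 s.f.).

DO ≈ 4.55 mg/L

Mixed DO = (2.98×9.20 + 0.832×2.34)/(2.98+0.832) = 29.36/3.812 = 7.703 mg/L.
Mixed L₀ = (2.98×4.01 + 0.832×219)/(3.812) = 194.2/3.812 = 50.93 mg/L.
Initial deficit D₀ = C_s − DO₀ = 9.69 − 7.703 = 1.987 mg/L.
D(2.90) = [0.126×50.93/(0.928−0.126)](e^(−0.126×2.90) − e^(−0.928×2.90)) + 1.987 e^(−0.928×2.90)
= 8.002 × (0.6939 − 0.06780) + 1.987 × 0.06780 = 5.145 mg/L.
DO = 9.69 − 5.145 = 4.545 mg/L.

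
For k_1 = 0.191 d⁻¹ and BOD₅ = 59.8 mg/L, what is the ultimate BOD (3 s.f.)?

BOD₅ = L₀(1 − e^(−5k_1)) ⇒ L₀ = BOD₅ / (1 − e^(−5×0.191))
= 59.8 / (1 − 0.3848) = 59.8 / 0.6152 = 97.21 mg/L.

L₀ ≈ 97.2 mg/L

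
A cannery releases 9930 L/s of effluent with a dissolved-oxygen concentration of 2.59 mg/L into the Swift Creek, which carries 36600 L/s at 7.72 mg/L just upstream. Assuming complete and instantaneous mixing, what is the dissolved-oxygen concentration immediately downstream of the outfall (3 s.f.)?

Flow-weighted mixing: C = (Q_r C_r + Q_w C_w)/(Q_r + Q_w)
= (36600×7.72 + 9930×2.59)/(36600 + 9930) = 308300/46530 = 6.625 mg/L.

6.63 mg/L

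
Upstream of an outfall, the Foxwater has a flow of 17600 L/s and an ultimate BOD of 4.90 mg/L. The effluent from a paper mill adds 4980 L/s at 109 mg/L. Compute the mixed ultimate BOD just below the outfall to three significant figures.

27.9 mg/L

Flow-weighted mixing: C = (Q_r C_r + Q_w C_w)/(Q_r + Q_w)
= (17600×4.90 + 4980×109)/(17600 + 4980) = 629100/22580 = 27.86 mg/L.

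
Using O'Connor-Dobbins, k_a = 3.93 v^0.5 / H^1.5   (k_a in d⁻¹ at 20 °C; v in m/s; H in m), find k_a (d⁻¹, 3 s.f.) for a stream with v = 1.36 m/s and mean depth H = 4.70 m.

k_a ≈ 0.450 d⁻¹

k_a = 3.93 × 1.36^0.5 / 4.70^1.5 = 3.93 × 1.166 / 10.19 = 0.4498 d⁻¹.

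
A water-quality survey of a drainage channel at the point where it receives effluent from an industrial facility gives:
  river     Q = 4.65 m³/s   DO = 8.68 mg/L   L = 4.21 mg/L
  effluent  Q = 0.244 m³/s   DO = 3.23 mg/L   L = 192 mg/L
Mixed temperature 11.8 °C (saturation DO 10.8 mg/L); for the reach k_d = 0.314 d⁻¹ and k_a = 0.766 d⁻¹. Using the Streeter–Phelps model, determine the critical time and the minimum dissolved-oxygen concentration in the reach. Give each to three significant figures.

Mixed DO = (4.65×8.68 + 0.244×3.23)/(4.65+0.244) = 41.15/4.894 = 8.408 mg/L.
Mixed L₀ = (4.65×4.21 + 0.244×192)/(4.894) = 66.42/4.894 = 13.57 mg/L.
Initial deficit D₀ = C_s − DO₀ = 10.8 − 8.408 = 2.392 mg/L.
t_c = (1/0.4520) ln[(0.766/0.314)(1 − 2.392×0.4520/(0.314×13.57))] = 2.212 × ln(1.821) = 1.326 d.
D_c = (0.314/0.766) × 13.57 × e^(−0.314×1.326) = 0.4099 × 13.57 × 0.6595 = 3.669 mg/L.
Minimum DO = 10.8 − 3.669 = 7.131 mg/L.

t_c ≈ 1.33 d; minimum DO ≈ 7.13 mg/L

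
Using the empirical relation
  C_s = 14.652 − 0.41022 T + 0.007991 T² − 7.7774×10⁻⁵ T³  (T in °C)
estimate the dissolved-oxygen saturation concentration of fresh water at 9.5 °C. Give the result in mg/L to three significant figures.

C_s ≈ 11.4 mg/L

C_s = 14.652 − 0.41022×9.5 + 0.007991×9.5² − 7.7774×10⁻⁵×9.5³ = 11.41 mg/L.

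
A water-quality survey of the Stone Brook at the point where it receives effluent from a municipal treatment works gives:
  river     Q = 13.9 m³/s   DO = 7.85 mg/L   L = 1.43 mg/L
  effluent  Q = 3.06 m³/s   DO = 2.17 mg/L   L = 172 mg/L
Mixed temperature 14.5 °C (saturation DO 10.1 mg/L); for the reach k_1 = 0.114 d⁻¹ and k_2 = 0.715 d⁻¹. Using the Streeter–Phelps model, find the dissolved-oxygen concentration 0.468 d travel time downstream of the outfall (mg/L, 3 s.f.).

Mixed DO = (13.9×7.85 + 3.06×2.17)/(13.9+3.06) = 115.8/16.96 = 6.825 mg/L.
Mixed L₀ = (13.9×1.43 + 3.06×172)/(16.96) = 546.2/16.96 = 32.21 mg/L.
Initial deficit D₀ = C_s − DO₀ = 10.1 − 6.825 = 3.275 mg/L.
D(0.468) = [0.114×32.21/(0.715−0.114)](e^(−0.114×0.468) − e^(−0.715×0.468)) + 3.275 e^(−0.715×0.468)
= 6.109 × (0.9480 − 0.7156) + 3.275 × 0.7156 = 3.763 mg/L.
DO = 10.1 − 3.763 = 6.337 mg/L.

DO ≈ 6.34 mg/L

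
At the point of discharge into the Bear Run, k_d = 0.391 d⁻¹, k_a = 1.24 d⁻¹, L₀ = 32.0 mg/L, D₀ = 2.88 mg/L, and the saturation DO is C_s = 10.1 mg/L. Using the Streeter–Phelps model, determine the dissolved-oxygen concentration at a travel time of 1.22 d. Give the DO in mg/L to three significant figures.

k_d L₀/(k_a−k_d) = 0.391×32.0/(1.24−0.391) = 12.51/0.8490 = 14.74 mg/L.
e^(−k_d t) = e^(−0.391×1.220) = 0.6206; e^(−k_a t) = e^(−1.24×1.220) = 0.2203.
D = 14.74 × (0.6206 − 0.2203) + 2.88 × 0.2203 = 5.900 + 0.6344 = 6.534 mg/L.
DO = C_s − D = 10.1 − 6.534 = 3.566 mg/L.

DO ≈ 3.57 mg/L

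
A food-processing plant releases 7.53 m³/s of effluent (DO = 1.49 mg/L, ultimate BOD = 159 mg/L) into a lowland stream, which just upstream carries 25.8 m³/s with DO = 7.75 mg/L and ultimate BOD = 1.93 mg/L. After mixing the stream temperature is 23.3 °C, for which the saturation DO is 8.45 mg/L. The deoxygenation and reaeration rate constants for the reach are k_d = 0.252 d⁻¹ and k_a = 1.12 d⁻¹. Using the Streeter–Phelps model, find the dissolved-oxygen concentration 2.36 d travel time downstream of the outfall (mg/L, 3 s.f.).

DO ≈ 3.08 mg/L

Mixed DO = (25.8×7.75 + 7.53×1.49)/(25.8+7.53) = 211.2/33.33 = 6.336 mg/L.
Mixed L₀ = (25.8×1.93 + 7.53×159)/(33.33) = 1247/33.33 = 37.42 mg/L.
Initial deficit D₀ = C_s − DO₀ = 8.45 − 6.336 = 2.114 mg/L.
D(2.36) = [0.252×37.42/(1.12−0.252)](e^(−0.252×2.36) − e^(−1.12×2.36)) + 2.114 e^(−1.12×2.36)
= 10.86 × (0.5517 − 0.07113) + 2.114 × 0.07113 = 5.371 mg/L.
DO = 8.45 − 5.371 = 3.079 mg/L.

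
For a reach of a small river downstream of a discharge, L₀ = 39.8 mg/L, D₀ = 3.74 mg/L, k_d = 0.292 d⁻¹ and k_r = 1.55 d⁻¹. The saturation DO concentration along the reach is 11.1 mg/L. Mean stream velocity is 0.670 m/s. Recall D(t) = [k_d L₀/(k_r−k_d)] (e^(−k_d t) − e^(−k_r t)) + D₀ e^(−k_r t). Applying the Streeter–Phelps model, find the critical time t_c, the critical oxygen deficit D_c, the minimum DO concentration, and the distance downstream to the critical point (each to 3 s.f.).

t_c ≈ 0.914 d; D_c ≈ 5.74 mg/L; min DO ≈ 5.36 mg/L; x_c ≈ 52.9 km

t_c = [1/(k_r−k_d)] ln[(k_r/k_d)(1 − D₀(k_r−k_d)/(k_d L₀))]
= [1/(1.55−0.292)] ln[(1.55/0.292)(1 − 3.74×1.258/(0.292×39.8))]
= (1/1.258) ln[5.308 × 0.5952] = 0.7949 × ln(3.159) = 0.7949 × 1.150 = 0.9144 d.
L(t_c) = L₀ e^(−k_d t_c) = 39.8 × 0.7657 = 30.47 mg/L, and at the critical point k_r D_c = k_d L, so D_c = (0.292/1.55) × 30.47 = 5.741 mg/L.
Minimum DO = C_s − D_c = 11.1 − 5.741 = 5.359 mg/L.
x_c = v t_c = 0.670 m/s × 0.9144 d × 86400 s/d = 52930 m ≈ 52.9 km.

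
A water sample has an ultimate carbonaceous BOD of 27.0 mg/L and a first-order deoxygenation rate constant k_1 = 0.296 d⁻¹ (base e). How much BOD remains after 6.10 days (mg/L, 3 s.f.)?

L ≈ 4.44 mg/L

L_t = L₀ e^(−k_1 t) = 27.0 × e^(−0.296×6.10) = 27.0 × 0.1644 = 4.438 mg/L.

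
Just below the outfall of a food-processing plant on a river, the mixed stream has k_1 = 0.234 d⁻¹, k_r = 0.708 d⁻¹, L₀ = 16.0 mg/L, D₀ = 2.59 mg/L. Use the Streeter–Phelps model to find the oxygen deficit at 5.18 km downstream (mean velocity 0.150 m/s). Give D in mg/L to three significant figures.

Travel time t = x/v = 5.18 km / (0.150 m/s) = 5180 m / 0.150 m/s = 34530 s = 0.3997 d.
k_1 L₀/(k_r−k_1) = 0.234×16.0/(0.708−0.234) = 3.744/0.4740 = 7.899 mg/L.
e^(−k_1 t) = e^(−0.234×0.3997) = 0.9107; e^(−k_r t) = e^(−0.708×0.3997) = 0.7535.
D = 7.899 × (0.9107 − 0.7535) + 2.59 × 0.7535 = 1.242 + 1.952 = 3.193 mg/L.

D ≈ 3.19 mg/L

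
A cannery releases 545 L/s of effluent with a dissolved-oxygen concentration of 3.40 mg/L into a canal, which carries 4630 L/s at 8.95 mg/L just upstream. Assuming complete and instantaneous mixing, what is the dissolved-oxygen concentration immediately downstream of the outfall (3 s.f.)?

8.37 mg/L

Flow-weighted mixing: C = (Q_r C_r + Q_w C_w)/(Q_r + Q_w)
= (4630×8.95 + 545×3.40)/(4630 + 545) = 43290/5175 = 8.366 mg/L.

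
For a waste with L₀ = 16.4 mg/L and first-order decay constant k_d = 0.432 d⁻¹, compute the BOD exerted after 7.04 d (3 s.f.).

y_t = L₀(1 − e^(−k_d t)) = 16.4 × (1 − e^(−0.432×7.04))
= 16.4 × (1 − 0.04777) = 16.4 × 0.9522 = 15.62 mg/L.

y ≈ 15.6 mg/L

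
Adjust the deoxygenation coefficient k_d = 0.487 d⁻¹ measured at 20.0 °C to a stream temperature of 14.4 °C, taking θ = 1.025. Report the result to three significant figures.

k_d(T₂) = k_d(T₁) · θ^(T₂−T₁) = 0.487 × 1.025^(14.4−20.0)
= 0.487 × 1.025^-5.60 = 0.487 × 0.8709 = 0.4241 d⁻¹.

k_d ≈ 0.424 d⁻¹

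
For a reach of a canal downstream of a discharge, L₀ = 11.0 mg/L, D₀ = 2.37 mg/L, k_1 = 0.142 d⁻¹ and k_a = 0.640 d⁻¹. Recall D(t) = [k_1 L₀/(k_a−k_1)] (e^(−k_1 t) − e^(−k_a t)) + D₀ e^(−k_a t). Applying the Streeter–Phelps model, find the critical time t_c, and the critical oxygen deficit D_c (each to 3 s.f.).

t_c = [1/(k_a−k_1)] ln[(k_a/k_1)(1 − D₀(k_a−k_1)/(k_1 L₀))]
= [1/(0.640−0.142)] ln[(0.640/0.142)(1 − 2.37×0.4980/(0.142×11.0))]
= (1/0.4980) ln[4.507 × 0.2444] = 2.008 × ln(1.101) = 2.008 × 0.09666 = 0.1941 d.
L(t_c) = L₀ e^(−k_1 t_c) = 11.0 × 0.9728 = 10.70 mg/L, and at the critical point k_a D_c = k_1 L, so D_c = (0.142/0.640) × 10.70 = 2.374 mg/L.

t_c ≈ 0.194 d; D_c ≈ 2.37 mg/L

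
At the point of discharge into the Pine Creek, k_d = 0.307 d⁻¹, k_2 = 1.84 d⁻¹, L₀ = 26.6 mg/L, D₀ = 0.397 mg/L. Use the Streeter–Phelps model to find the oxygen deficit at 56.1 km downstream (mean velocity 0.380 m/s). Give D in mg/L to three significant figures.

D ≈ 2.94 mg/L

Travel time t = x/v = 56.1 km / (0.380 m/s) = 56100 m / 0.380 m/s = 147600 s = 1.709 d.
k_d L₀/(k_2−k_d) = 0.307×26.6/(1.84−0.307) = 8.166/1.533 = 5.327 mg/L.
e^(−k_d t) = e^(−0.307×1.709) = 0.5918; e^(−k_2 t) = e^(−1.84×1.709) = 0.04311.
D = 5.327 × (0.5918 − 0.04311) + 0.397 × 0.04311 = 2.923 + 0.01711 = 2.940 mg/L.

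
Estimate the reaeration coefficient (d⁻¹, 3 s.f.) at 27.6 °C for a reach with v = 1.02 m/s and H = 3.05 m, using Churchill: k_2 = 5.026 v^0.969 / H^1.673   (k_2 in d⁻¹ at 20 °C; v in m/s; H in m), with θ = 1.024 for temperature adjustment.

k_2(20) = 5.026 × 1.02^0.969 / 3.05^1.673 = 5.026 × 1.019 / 6.460 = 0.7931 d⁻¹.
k_2(27.6) = 0.7931 × 1.024^(27.6−20) = 0.7931 × 1.198 = 0.9497 d⁻¹.

k_2 ≈ 0.950 d⁻¹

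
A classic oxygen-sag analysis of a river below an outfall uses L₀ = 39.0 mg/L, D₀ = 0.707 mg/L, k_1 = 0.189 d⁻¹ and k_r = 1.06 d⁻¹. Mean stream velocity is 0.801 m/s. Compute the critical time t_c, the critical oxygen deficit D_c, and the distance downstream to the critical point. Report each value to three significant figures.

With k_r/k_1 = 5.608 and 1 − D₀(k_r−k_1)/(k_1 L₀) = 0.9165,
t_c = ln(5.608 × 0.9165) / (1.06 − 0.189) = ln(5.140) / 0.8710 = 1.637/0.8710 = 1.879 d.
D_c = (k_1/k_r) L₀ e^(−k_1 t_c) = (0.189/1.06) × 39.0 × e^(−0.189×1.879) = 0.1783 × 39.0 × 0.7010 = 4.875 mg/L.
x_c = v t_c = 0.801 m/s × 1.879 d × 86400 s/d = 130100 m ≈ 130 km.

t_c ≈ 1.88 d; D_c ≈ 4.87 mg/L; x_c ≈ 130 km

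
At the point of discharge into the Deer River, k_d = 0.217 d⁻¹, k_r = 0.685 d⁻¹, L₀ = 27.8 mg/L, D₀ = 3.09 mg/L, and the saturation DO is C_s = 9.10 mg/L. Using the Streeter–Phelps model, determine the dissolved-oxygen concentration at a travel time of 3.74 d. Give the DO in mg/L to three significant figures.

DO ≈ 4.13 mg/L

k_d L₀/(k_r−k_d) = 0.217×27.8/(0.685−0.217) = 6.033/0.4680 = 12.89 mg/L.
e^(−k_d t) = e^(−0.217×3.740) = 0.4442; e^(−k_r t) = e^(−0.685×3.740) = 0.07716.
D = 12.89 × (0.4442 − 0.07716) + 3.09 × 0.07716 = 4.731 + 0.2384 = 4.969 mg/L.
DO = C_s − D = 9.10 − 4.969 = 4.131 mg/L.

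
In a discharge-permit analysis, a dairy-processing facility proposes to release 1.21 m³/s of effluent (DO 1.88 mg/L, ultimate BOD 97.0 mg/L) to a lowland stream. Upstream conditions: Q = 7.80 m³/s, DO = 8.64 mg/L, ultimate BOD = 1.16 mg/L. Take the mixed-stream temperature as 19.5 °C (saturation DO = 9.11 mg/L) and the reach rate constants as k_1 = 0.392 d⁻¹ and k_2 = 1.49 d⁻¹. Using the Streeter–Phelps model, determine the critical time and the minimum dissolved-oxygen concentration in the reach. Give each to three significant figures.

t_c ≈ 0.923 d; minimum DO ≈ 6.54 mg/L

Mixed DO = (7.80×8.64 + 1.21×1.88)/(7.80+1.21) = 69.67/9.010 = 7.732 mg/L.
Mixed L₀ = (7.80×1.16 + 1.21×97.0)/(9.010) = 126.4/9.010 = 14.03 mg/L.
Initial deficit D₀ = C_s − DO₀ = 9.11 − 7.732 = 1.378 mg/L.
t_c = (1/1.098) ln[(1.49/0.392)(1 − 1.378×1.098/(0.392×14.03))] = 0.9107 × ln(2.756) = 0.9231 d.
D_c = (0.392/1.49) × 14.03 × e^(−0.392×0.9231) = 0.2631 × 14.03 × 0.6964 = 2.571 mg/L.
Minimum DO = 9.11 − 2.571 = 6.539 mg/L.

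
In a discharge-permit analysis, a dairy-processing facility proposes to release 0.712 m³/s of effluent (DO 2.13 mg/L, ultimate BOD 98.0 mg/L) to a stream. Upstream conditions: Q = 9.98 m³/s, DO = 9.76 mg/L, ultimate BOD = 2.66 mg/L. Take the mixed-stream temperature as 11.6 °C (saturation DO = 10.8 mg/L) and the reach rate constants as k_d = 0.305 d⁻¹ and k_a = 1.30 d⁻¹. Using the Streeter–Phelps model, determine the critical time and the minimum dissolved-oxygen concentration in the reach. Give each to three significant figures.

t_c ≈ 0.631 d; minimum DO ≈ 9.06 mg/L

Mixed DO = (9.98×9.76 + 0.712×2.13)/(9.98+0.712) = 98.92/10.69 = 9.252 mg/L.
Mixed L₀ = (9.98×2.66 + 0.712×98.0)/(10.69) = 96.32/10.69 = 9.009 mg/L.
Initial deficit D₀ = C_s − DO₀ = 10.8 − 9.252 = 1.548 mg/L.
t_c = (1/0.9950) ln[(1.30/0.305)(1 − 1.548×0.9950/(0.305×9.009))] = 1.005 × ln(1.873) = 0.6306 d.
D_c = (0.305/1.30) × 9.009 × e^(−0.305×0.6306) = 0.2346 × 9.009 × 0.8250 = 1.744 mg/L.
Minimum DO = 10.8 − 1.744 = 9.056 mg/L.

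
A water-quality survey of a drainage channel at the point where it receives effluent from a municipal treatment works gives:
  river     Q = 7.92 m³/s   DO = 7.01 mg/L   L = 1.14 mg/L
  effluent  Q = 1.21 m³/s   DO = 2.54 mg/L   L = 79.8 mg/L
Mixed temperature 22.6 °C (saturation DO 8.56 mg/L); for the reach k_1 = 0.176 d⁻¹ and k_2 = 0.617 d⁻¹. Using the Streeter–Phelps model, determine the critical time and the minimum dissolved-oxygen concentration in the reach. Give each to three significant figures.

Mixed DO = (7.92×7.01 + 1.21×2.54)/(7.92+1.21) = 58.59/9.130 = 6.418 mg/L.
Mixed L₀ = (7.92×1.14 + 1.21×79.8)/(9.130) = 105.6/9.130 = 11.56 mg/L.
Initial deficit D₀ = C_s − DO₀ = 8.56 − 6.418 = 2.142 mg/L.
t_c = (1/0.4410) ln[(0.617/0.176)(1 − 2.142×0.4410/(0.176×11.56))] = 2.268 × ln(1.878) = 1.430 d.
D_c = (0.176/0.617) × 11.56 × e^(−0.176×1.430) = 0.2853 × 11.56 × 0.7776 = 2.565 mg/L.
Minimum DO = 8.56 − 2.565 = 5.995 mg/L.

t_c ≈ 1.43 d; minimum DO ≈ 5.99 mg/L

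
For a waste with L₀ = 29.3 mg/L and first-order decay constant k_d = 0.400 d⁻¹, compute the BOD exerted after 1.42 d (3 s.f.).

y ≈ 12.7 mg/L

y_t = L₀(1 − e^(−k_d t)) = 29.3 × (1 − e^(−0.400×1.42))
= 29.3 × (1 − 0.5667) = 29.3 × 0.4333 = 12.70 mg/L.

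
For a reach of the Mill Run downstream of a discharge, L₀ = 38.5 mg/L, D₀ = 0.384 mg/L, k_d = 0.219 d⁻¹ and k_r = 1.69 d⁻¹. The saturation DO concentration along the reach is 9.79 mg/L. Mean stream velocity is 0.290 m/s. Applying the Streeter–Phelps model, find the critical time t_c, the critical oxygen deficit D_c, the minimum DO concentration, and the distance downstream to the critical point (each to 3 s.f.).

With k_r/k_d = 7.717 and 1 − D₀(k_r−k_d)/(k_d L₀) = 0.9330,
t_c = ln(7.717 × 0.9330) / (1.69 − 0.219) = ln(7.200) / 1.471 = 1.974/1.471 = 1.342 d.
L(t_c) = L₀ e^(−k_d t_c) = 38.5 × 0.7454 = 28.70 mg/L, and at the critical point k_r D_c = k_d L, so D_c = (0.219/1.69) × 28.70 = 3.719 mg/L.
Minimum DO = C_s − D_c = 9.79 − 3.719 = 6.071 mg/L.
x_c = v t_c = 0.290 m/s × 1.342 d × 86400 s/d = 33620 m ≈ 33.6 km.

t_c ≈ 1.34 d; D_c ≈ 3.72 mg/L; min DO ≈ 6.07 mg/L; x_c ≈ 33.6 km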